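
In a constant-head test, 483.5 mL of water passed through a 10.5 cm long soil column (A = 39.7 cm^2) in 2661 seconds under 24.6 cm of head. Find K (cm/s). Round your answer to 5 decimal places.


Step 1: K = Q * L / (A * t * h)
Step 2: Numerator = 483.5 * 10.5 = 5076.75
Step 3: Denominator = 39.7 * 2661 * 24.6 = 2598785.82
Step 4: K = 5076.75 / 2598785.82 = 0.00195 cm/s

0.00195


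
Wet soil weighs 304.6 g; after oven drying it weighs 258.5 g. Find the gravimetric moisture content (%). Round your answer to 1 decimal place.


Step 1: Water mass = wet - dry = 304.6 - 258.5 = 46.1 g
Step 2: w = 100 * water mass / dry mass
Step 3: w = 100 * 46.1 / 258.5 = 17.8%

17.8


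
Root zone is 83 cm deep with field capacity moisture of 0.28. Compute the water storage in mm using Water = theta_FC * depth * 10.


Step 1: Water (mm) = theta_FC * depth (cm) * 10
Step 2: Water = 0.28 * 83 * 10
Step 3: Water = 232.4 mm

232.4


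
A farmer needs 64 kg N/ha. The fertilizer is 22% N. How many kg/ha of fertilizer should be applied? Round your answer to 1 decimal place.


Step 1: Fertilizer rate = target N / (N content / 100)
Step 2: Rate = 64 / (22 / 100)
Step 3: Rate = 64 / 0.22
Step 4: Rate = 290.9 kg/ha

290.9


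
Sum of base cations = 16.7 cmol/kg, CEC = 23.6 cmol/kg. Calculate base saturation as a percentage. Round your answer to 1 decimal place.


Step 1: BS = 100 * (sum of bases) / CEC
Step 2: BS = 100 * 16.7 / 23.6
Step 3: BS = 70.8%

70.8


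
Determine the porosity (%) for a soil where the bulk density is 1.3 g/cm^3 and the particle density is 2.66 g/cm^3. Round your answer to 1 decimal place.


Step 1: Formula: n = 100 * (1 - BD / PD)
Step 2: n = 100 * (1 - 1.3 / 2.66)
Step 3: n = 100 * (1 - 0.48872)
Step 4: n = 51.1%

51.1


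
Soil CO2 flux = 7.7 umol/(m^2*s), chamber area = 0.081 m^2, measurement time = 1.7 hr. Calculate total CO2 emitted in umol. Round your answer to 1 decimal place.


Step 1: Convert time to seconds: 1.7 hr * 3600 = 6120.0 s
Step 2: Total = flux * area * time_s
Step 3: Total = 7.7 * 0.081 * 6120.0
Step 4: Total = 3817.0 umol

3817.0


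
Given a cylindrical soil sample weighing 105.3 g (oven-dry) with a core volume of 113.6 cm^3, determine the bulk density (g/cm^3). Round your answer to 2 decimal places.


Step 1: Identify the formula: BD = dry mass / volume
Step 2: Substitute values: BD = 105.3 / 113.6
Step 3: BD = 0.93 g/cm^3

0.93


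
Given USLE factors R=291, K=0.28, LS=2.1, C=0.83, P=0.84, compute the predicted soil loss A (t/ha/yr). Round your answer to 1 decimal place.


Step 1: A = R * K * LS * C * P
Step 2: R * K = 291 * 0.28 = 81.48
Step 3: (R*K) * LS = 81.48 * 2.1 = 171.108
Step 4: * C * P = 171.108 * 0.83 * 0.84 = 119.3
Step 5: A = 119.3 t/(ha*yr)

119.3


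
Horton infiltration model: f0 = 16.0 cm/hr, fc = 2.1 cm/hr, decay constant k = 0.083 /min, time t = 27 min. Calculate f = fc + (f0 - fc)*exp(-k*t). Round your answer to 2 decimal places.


Step 1: f = fc + (f0 - fc) * exp(-k * t)
Step 2: exp(-0.083 * 27) = 0.106352
Step 3: f = 2.1 + (16.0 - 2.1) * 0.106352
Step 4: f = 2.1 + 13.9 * 0.106352
Step 5: f = 3.58 cm/hr

3.58


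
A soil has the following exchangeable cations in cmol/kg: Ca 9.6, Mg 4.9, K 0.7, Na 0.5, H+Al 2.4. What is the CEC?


Step 1: CEC = Ca + Mg + K + Na + (H+Al)
Step 2: CEC = 9.6 + 4.9 + 0.7 + 0.5 + 2.4
Step 3: CEC = 18.1 cmol/kg

18.1


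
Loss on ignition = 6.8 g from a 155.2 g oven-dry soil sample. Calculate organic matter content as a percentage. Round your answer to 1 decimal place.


Step 1: OM% = 100 * LOI / sample mass
Step 2: OM = 100 * 6.8 / 155.2
Step 3: OM = 4.4%

4.4


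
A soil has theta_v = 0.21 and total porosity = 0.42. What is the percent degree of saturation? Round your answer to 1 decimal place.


Step 1: S = 100 * theta_v / n
Step 2: S = 100 * 0.21 / 0.42
Step 3: S = 50.0%

50.0


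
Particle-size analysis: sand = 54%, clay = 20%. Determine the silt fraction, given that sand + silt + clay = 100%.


Step 1: sand + silt + clay = 100%
Step 2: silt = 100 - sand - clay
Step 3: silt = 100 - 54 - 20
Step 4: silt = 26%

26


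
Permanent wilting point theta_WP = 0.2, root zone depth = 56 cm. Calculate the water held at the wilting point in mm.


Step 1: Water (mm) = theta_WP * depth * 10
Step 2: Water = 0.2 * 56 * 10
Step 3: Water = 112.0 mm

112.0


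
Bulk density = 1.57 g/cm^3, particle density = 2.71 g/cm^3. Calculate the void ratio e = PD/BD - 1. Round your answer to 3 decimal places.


Step 1: e = PD / BD - 1
Step 2: e = 2.71 / 1.57 - 1
Step 3: e = 1.72611 - 1
Step 4: e = 0.726

0.726


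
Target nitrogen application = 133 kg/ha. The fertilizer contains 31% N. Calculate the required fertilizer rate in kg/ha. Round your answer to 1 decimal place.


Step 1: Fertilizer rate = target N / (N content / 100)
Step 2: Rate = 133 / (31 / 100)
Step 3: Rate = 133 / 0.31
Step 4: Rate = 429.0 kg/ha

429.0


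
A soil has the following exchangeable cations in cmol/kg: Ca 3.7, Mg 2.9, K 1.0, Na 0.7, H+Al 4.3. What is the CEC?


Step 1: CEC = Ca + Mg + K + Na + (H+Al)
Step 2: CEC = 3.7 + 2.9 + 1.0 + 0.7 + 4.3
Step 3: CEC = 12.6 cmol/kg

12.6


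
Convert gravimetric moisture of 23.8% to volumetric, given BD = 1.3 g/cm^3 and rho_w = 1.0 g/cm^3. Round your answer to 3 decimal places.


Step 1: theta = (w / 100) * BD / rho_w
Step 2: theta = (23.8 / 100) * 1.3 / 1.0
Step 3: theta = 0.238 * 1.3
Step 4: theta = 0.309

0.309


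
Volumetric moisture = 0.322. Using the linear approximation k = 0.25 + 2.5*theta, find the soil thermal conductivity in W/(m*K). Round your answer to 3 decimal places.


Step 1: k = 0.25 + 2.5 * theta
Step 2: k = 0.25 + 2.5 * 0.322
Step 3: k = 0.25 + 0.805
Step 4: k = 1.055 W/(m*K)

1.055


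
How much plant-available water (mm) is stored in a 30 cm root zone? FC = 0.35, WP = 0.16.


Step 1: Available water = (FC - WP) * depth * 10
Step 2: AW = (0.35 - 0.16) * 30 * 10
Step 3: AW = 0.19 * 30 * 10
Step 4: AW = 57.0 mm

57.0


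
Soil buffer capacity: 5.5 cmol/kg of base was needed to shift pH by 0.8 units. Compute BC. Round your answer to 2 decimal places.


Step 1: BC = change in base / change in pH
Step 2: BC = 5.5 / 0.8
Step 3: BC = 6.88 cmol/(kg*pH unit)

6.88


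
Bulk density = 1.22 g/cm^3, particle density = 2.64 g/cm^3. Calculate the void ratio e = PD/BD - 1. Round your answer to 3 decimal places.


Step 1: e = PD / BD - 1
Step 2: e = 2.64 / 1.22 - 1
Step 3: e = 2.16393 - 1
Step 4: e = 1.164

1.164


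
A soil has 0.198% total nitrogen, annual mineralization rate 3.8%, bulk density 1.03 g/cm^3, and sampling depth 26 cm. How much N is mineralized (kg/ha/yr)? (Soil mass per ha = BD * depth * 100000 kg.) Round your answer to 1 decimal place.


Step 1: Soil mass per ha = BD * depth * 100000 = 1.03 * 26 * 100000 = 2678000 kg
Step 2: Total N pool = soil mass * N%/100 = 2678000 * 0.198/100 = 5302.44 kg/ha
Step 3: N mineralized = N pool * rate%/100 = 5302.44 * 3.8/100 = 201.5 kg/ha/yr

201.5


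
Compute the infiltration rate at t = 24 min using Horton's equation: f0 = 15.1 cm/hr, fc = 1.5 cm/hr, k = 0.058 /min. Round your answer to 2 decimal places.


Step 1: f = fc + (f0 - fc) * exp(-k * t)
Step 2: exp(-0.058 * 24) = 0.248578
Step 3: f = 1.5 + (15.1 - 1.5) * 0.248578
Step 4: f = 1.5 + 13.6 * 0.248578
Step 5: f = 4.88 cm/hr

4.88


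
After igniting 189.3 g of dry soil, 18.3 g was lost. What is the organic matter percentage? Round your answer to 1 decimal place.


Step 1: OM% = 100 * LOI / sample mass
Step 2: OM = 100 * 18.3 / 189.3
Step 3: OM = 9.7%

9.7


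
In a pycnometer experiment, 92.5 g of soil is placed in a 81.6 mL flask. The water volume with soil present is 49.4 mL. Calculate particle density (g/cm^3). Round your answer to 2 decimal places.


Step 1: Volume of solids = flask volume - water volume with soil
Step 2: V_solids = 81.6 - 49.4 = 32.2 mL
Step 3: Particle density = mass / V_solids = 92.5 / 32.2 = 2.87 g/cm^3

2.87


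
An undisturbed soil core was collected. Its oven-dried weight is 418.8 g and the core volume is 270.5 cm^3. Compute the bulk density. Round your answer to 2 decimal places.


Step 1: Identify the formula: BD = dry mass / volume
Step 2: Substitute values: BD = 418.8 / 270.5
Step 3: BD = 1.55 g/cm^3

1.55


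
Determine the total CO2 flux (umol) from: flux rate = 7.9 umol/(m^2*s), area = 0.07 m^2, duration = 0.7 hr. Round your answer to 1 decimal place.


Step 1: Convert time to seconds: 0.7 hr * 3600 = 2520.0 s
Step 2: Total = flux * area * time_s
Step 3: Total = 7.9 * 0.07 * 2520.0
Step 4: Total = 1393.6 umol

1393.6


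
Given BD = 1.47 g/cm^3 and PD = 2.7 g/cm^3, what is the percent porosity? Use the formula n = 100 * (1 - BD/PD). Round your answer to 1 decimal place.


Step 1: Formula: n = 100 * (1 - BD / PD)
Step 2: n = 100 * (1 - 1.47 / 2.7)
Step 3: n = 100 * (1 - 0.54444)
Step 4: n = 45.6%

45.6


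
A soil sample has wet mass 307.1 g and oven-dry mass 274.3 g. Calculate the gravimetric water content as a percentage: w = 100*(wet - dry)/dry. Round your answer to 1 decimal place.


Step 1: Water mass = wet - dry = 307.1 - 274.3 = 32.8 g
Step 2: w = 100 * water mass / dry mass
Step 3: w = 100 * 32.8 / 274.3 = 12.0%

12.0


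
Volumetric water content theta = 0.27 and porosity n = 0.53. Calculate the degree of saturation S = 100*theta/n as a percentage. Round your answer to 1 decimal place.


Step 1: S = 100 * theta_v / n
Step 2: S = 100 * 0.27 / 0.53
Step 3: S = 50.9%

50.9


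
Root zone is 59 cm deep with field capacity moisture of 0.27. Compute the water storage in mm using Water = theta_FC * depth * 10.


Step 1: Water (mm) = theta_FC * depth (cm) * 10
Step 2: Water = 0.27 * 59 * 10
Step 3: Water = 159.3 mm

159.3


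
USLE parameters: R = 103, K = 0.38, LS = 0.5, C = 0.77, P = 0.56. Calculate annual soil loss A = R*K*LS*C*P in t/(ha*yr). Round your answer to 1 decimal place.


Step 1: A = R * K * LS * C * P
Step 2: R * K = 103 * 0.38 = 39.14
Step 3: (R*K) * LS = 39.14 * 0.5 = 19.57
Step 4: * C * P = 19.57 * 0.77 * 0.56 = 8.4
Step 5: A = 8.4 t/(ha*yr)

8.4


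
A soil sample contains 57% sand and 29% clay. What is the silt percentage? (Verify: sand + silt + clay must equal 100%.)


Step 1: sand + silt + clay = 100%
Step 2: silt = 100 - sand - clay
Step 3: silt = 100 - 57 - 29
Step 4: silt = 14%

14


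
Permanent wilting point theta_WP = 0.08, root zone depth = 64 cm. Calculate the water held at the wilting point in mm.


Step 1: Water (mm) = theta_WP * depth * 10
Step 2: Water = 0.08 * 64 * 10
Step 3: Water = 51.2 mm

51.2


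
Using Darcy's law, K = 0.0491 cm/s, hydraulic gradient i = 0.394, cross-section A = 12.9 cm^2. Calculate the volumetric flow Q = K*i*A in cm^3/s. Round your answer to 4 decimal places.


Step 1: Apply Darcy's law: Q = K * i * A
Step 2: Q = 0.0491 * 0.394 * 12.9
Step 3: Q = 0.2496 cm^3/s

0.2496


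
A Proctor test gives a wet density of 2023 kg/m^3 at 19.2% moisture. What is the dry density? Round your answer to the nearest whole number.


Step 1: Dry density = wet density / (1 + w/100)
Step 2: Dry density = 2023 / (1 + 19.2/100)
Step 3: Dry density = 2023 / 1.192
Step 4: Dry density = 1697 kg/m^3

1697


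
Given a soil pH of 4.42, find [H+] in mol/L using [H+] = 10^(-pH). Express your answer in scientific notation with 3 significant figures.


Step 1: [H+] = 10^(-pH)
Step 2: [H+] = 10^(-4.42)
Step 3: [H+] = 3.80e-05 mol/L

3.80e-05


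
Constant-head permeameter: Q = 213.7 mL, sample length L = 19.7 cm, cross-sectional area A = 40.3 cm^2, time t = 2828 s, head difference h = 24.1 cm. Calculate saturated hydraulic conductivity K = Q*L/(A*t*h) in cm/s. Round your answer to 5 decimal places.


Step 1: K = Q * L / (A * t * h)
Step 2: Numerator = 213.7 * 19.7 = 4209.89
Step 3: Denominator = 40.3 * 2828 * 24.1 = 2746638.44
Step 4: K = 4209.89 / 2746638.44 = 0.00153 cm/s

0.00153


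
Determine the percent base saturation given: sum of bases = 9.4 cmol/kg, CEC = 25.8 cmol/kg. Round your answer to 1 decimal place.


Step 1: BS = 100 * (sum of bases) / CEC
Step 2: BS = 100 * 9.4 / 25.8
Step 3: BS = 36.4%

36.4


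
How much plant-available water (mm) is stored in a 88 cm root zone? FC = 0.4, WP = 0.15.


Step 1: Available water = (FC - WP) * depth * 10
Step 2: AW = (0.4 - 0.15) * 88 * 10
Step 3: AW = 0.25 * 88 * 10
Step 4: AW = 220.0 mm

220.0


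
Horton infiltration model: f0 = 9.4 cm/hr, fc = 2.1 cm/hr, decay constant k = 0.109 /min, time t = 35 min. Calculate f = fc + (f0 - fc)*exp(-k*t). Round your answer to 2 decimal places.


Step 1: f = fc + (f0 - fc) * exp(-k * t)
Step 2: exp(-0.109 * 35) = 0.022038
Step 3: f = 2.1 + (9.4 - 2.1) * 0.022038
Step 4: f = 2.1 + 7.3 * 0.022038
Step 5: f = 2.26 cm/hr

2.26


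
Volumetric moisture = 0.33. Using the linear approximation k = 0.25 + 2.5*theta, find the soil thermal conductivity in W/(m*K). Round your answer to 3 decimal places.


Step 1: k = 0.25 + 2.5 * theta
Step 2: k = 0.25 + 2.5 * 0.33
Step 3: k = 0.25 + 0.825
Step 4: k = 1.075 W/(m*K)

1.075


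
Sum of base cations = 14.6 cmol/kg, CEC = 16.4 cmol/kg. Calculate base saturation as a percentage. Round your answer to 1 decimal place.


Step 1: BS = 100 * (sum of bases) / CEC
Step 2: BS = 100 * 14.6 / 16.4
Step 3: BS = 89.0%

89.0


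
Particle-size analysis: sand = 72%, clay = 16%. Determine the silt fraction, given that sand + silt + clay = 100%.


Step 1: sand + silt + clay = 100%
Step 2: silt = 100 - sand - clay
Step 3: silt = 100 - 72 - 16
Step 4: silt = 12%

12


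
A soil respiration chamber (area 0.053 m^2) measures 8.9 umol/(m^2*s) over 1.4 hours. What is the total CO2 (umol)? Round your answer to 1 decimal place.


Step 1: Convert time to seconds: 1.4 hr * 3600 = 5040.0 s
Step 2: Total = flux * area * time_s
Step 3: Total = 8.9 * 0.053 * 5040.0
Step 4: Total = 2377.4 umol

2377.4


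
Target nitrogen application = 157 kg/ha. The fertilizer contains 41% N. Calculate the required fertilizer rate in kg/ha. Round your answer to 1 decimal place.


Step 1: Fertilizer rate = target N / (N content / 100)
Step 2: Rate = 157 / (41 / 100)
Step 3: Rate = 157 / 0.41
Step 4: Rate = 382.9 kg/ha

382.9


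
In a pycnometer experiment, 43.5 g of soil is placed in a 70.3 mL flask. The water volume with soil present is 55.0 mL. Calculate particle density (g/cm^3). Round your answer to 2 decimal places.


Step 1: Volume of solids = flask volume - water volume with soil
Step 2: V_solids = 70.3 - 55.0 = 15.3 mL
Step 3: Particle density = mass / V_solids = 43.5 / 15.3 = 2.84 g/cm^3

2.84


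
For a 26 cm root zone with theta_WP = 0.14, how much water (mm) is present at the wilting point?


Step 1: Water (mm) = theta_WP * depth * 10
Step 2: Water = 0.14 * 26 * 10
Step 3: Water = 36.4 mm

36.4


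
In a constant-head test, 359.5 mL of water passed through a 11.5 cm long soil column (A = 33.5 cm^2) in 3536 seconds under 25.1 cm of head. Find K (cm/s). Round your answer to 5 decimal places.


Step 1: K = Q * L / (A * t * h)
Step 2: Numerator = 359.5 * 11.5 = 4134.25
Step 3: Denominator = 33.5 * 3536 * 25.1 = 2973245.6
Step 4: K = 4134.25 / 2973245.6 = 0.00139 cm/s

0.00139


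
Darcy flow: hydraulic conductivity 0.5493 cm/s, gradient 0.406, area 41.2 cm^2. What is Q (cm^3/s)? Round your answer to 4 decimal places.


Step 1: Apply Darcy's law: Q = K * i * A
Step 2: Q = 0.5493 * 0.406 * 41.2
Step 3: Q = 9.1883 cm^3/s

9.1883


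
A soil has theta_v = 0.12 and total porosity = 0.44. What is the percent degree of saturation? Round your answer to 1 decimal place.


Step 1: S = 100 * theta_v / n
Step 2: S = 100 * 0.12 / 0.44
Step 3: S = 27.3%

27.3


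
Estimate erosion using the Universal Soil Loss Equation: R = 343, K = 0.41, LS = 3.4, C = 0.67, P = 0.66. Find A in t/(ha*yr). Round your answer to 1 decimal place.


Step 1: A = R * K * LS * C * P
Step 2: R * K = 343 * 0.41 = 140.63
Step 3: (R*K) * LS = 140.63 * 3.4 = 478.142
Step 4: * C * P = 478.142 * 0.67 * 0.66 = 211.4
Step 5: A = 211.4 t/(ha*yr)

211.4


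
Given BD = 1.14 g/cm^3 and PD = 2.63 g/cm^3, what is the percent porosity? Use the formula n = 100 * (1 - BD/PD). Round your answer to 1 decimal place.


Step 1: Formula: n = 100 * (1 - BD / PD)
Step 2: n = 100 * (1 - 1.14 / 2.63)
Step 3: n = 100 * (1 - 0.43346)
Step 4: n = 56.7%

56.7


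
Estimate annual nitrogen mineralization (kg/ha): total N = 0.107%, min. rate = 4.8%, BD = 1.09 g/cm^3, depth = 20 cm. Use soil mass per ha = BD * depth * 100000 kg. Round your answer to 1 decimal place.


Step 1: Soil mass per ha = BD * depth * 100000 = 1.09 * 20 * 100000 = 2180000 kg
Step 2: Total N pool = soil mass * N%/100 = 2180000 * 0.107/100 = 2332.6 kg/ha
Step 3: N mineralized = N pool * rate%/100 = 2332.6 * 4.8/100 = 112.0 kg/ha/yr

112.0


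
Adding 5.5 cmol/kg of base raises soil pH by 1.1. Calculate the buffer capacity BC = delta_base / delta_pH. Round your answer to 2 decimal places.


Step 1: BC = change in base / change in pH
Step 2: BC = 5.5 / 1.1
Step 3: BC = 5.0 cmol/(kg*pH unit)

5.0


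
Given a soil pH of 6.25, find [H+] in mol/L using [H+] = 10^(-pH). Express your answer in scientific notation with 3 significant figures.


Step 1: [H+] = 10^(-pH)
Step 2: [H+] = 10^(-6.25)
Step 3: [H+] = 5.62e-07 mol/L

5.62e-07


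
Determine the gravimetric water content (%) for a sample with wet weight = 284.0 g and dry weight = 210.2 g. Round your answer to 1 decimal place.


Step 1: Water mass = wet - dry = 284.0 - 210.2 = 73.8 g
Step 2: w = 100 * water mass / dry mass
Step 3: w = 100 * 73.8 / 210.2 = 35.1%

35.1


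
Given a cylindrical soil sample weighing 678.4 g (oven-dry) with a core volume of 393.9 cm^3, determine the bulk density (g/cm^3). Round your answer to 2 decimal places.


Step 1: Identify the formula: BD = dry mass / volume
Step 2: Substitute values: BD = 678.4 / 393.9
Step 3: BD = 1.72 g/cm^3

1.72


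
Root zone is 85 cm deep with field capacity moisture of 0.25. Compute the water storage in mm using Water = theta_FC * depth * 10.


Step 1: Water (mm) = theta_FC * depth (cm) * 10
Step 2: Water = 0.25 * 85 * 10
Step 3: Water = 212.5 mm

212.5


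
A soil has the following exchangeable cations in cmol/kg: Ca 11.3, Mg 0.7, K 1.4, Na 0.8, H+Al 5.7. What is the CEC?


Step 1: CEC = Ca + Mg + K + Na + (H+Al)
Step 2: CEC = 11.3 + 0.7 + 1.4 + 0.8 + 5.7
Step 3: CEC = 19.9 cmol/kg

19.9


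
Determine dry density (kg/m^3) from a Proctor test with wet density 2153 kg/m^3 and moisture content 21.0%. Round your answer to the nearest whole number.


Step 1: Dry density = wet density / (1 + w/100)
Step 2: Dry density = 2153 / (1 + 21.0/100)
Step 3: Dry density = 2153 / 1.21
Step 4: Dry density = 1779 kg/m^3

1779


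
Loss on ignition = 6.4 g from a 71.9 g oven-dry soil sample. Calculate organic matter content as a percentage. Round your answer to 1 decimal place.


Step 1: OM% = 100 * LOI / sample mass
Step 2: OM = 100 * 6.4 / 71.9
Step 3: OM = 8.9%

8.9


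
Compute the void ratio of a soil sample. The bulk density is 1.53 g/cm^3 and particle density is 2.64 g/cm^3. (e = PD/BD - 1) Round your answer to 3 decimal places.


Step 1: e = PD / BD - 1
Step 2: e = 2.64 / 1.53 - 1
Step 3: e = 1.72549 - 1
Step 4: e = 0.725

0.725


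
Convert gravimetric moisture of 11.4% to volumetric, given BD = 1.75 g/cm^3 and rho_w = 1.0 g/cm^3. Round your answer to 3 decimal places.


Step 1: theta = (w / 100) * BD / rho_w
Step 2: theta = (11.4 / 100) * 1.75 / 1.0
Step 3: theta = 0.114 * 1.75
Step 4: theta = 0.2

0.2


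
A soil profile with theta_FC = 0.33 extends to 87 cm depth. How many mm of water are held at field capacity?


Step 1: Water (mm) = theta_FC * depth (cm) * 10
Step 2: Water = 0.33 * 87 * 10
Step 3: Water = 287.1 mm

287.1


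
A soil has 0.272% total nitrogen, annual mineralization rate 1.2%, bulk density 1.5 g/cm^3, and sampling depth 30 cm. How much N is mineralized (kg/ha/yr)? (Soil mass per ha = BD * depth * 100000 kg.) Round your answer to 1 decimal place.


Step 1: Soil mass per ha = BD * depth * 100000 = 1.5 * 30 * 100000 = 4500000 kg
Step 2: Total N pool = soil mass * N%/100 = 4500000 * 0.272/100 = 12240.0 kg/ha
Step 3: N mineralized = N pool * rate%/100 = 12240.0 * 1.2/100 = 146.9 kg/ha/yr

146.9


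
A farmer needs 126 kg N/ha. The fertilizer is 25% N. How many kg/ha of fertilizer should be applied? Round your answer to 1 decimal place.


Step 1: Fertilizer rate = target N / (N content / 100)
Step 2: Rate = 126 / (25 / 100)
Step 3: Rate = 126 / 0.25
Step 4: Rate = 504.0 kg/ha

504.0


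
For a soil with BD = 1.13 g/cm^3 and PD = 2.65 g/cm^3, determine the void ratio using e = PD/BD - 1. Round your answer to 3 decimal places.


Step 1: e = PD / BD - 1
Step 2: e = 2.65 / 1.13 - 1
Step 3: e = 2.34513 - 1
Step 4: e = 1.345

1.345


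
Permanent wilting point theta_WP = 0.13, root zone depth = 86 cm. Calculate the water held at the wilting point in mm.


Step 1: Water (mm) = theta_WP * depth * 10
Step 2: Water = 0.13 * 86 * 10
Step 3: Water = 111.8 mm

111.8


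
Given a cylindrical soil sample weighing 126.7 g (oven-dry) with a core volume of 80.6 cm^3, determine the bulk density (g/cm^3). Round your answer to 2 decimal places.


Step 1: Identify the formula: BD = dry mass / volume
Step 2: Substitute values: BD = 126.7 / 80.6
Step 3: BD = 1.57 g/cm^3

1.57


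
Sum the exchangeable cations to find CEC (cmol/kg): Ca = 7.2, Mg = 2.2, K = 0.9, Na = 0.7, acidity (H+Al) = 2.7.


Step 1: CEC = Ca + Mg + K + Na + (H+Al)
Step 2: CEC = 7.2 + 2.2 + 0.9 + 0.7 + 2.7
Step 3: CEC = 13.7 cmol/kg

13.7


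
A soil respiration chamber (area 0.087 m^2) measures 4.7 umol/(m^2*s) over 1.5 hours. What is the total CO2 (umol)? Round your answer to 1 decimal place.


Step 1: Convert time to seconds: 1.5 hr * 3600 = 5400.0 s
Step 2: Total = flux * area * time_s
Step 3: Total = 4.7 * 0.087 * 5400.0
Step 4: Total = 2208.1 umol

2208.1


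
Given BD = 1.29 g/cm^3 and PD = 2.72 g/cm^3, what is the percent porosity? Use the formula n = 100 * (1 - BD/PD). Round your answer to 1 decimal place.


Step 1: Formula: n = 100 * (1 - BD / PD)
Step 2: n = 100 * (1 - 1.29 / 2.72)
Step 3: n = 100 * (1 - 0.47426)
Step 4: n = 52.6%

52.6


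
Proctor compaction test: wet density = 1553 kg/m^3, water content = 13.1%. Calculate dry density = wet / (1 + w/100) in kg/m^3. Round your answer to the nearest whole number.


Step 1: Dry density = wet density / (1 + w/100)
Step 2: Dry density = 1553 / (1 + 13.1/100)
Step 3: Dry density = 1553 / 1.131
Step 4: Dry density = 1373 kg/m^3

1373


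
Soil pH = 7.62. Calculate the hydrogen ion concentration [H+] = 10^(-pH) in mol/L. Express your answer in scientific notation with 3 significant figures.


Step 1: [H+] = 10^(-pH)
Step 2: [H+] = 10^(-7.62)
Step 3: [H+] = 2.40e-08 mol/L

2.40e-08


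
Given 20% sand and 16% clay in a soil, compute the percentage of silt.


Step 1: sand + silt + clay = 100%
Step 2: silt = 100 - sand - clay
Step 3: silt = 100 - 20 - 16
Step 4: silt = 64%

64


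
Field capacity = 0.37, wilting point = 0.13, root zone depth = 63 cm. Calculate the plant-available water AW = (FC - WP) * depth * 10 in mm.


Step 1: Available water = (FC - WP) * depth * 10
Step 2: AW = (0.37 - 0.13) * 63 * 10
Step 3: AW = 0.24 * 63 * 10
Step 4: AW = 151.2 mm

151.2


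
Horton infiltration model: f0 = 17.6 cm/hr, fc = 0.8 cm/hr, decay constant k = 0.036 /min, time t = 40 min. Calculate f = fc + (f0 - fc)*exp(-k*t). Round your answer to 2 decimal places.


Step 1: f = fc + (f0 - fc) * exp(-k * t)
Step 2: exp(-0.036 * 40) = 0.236928
Step 3: f = 0.8 + (17.6 - 0.8) * 0.236928
Step 4: f = 0.8 + 16.8 * 0.236928
Step 5: f = 4.78 cm/hr

4.78


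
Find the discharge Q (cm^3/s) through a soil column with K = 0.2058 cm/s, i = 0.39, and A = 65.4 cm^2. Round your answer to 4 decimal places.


Step 1: Apply Darcy's law: Q = K * i * A
Step 2: Q = 0.2058 * 0.39 * 65.4
Step 3: Q = 5.2491 cm^3/s

5.2491


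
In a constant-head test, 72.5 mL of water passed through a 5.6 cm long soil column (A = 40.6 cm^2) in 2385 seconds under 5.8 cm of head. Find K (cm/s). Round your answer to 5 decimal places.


Step 1: K = Q * L / (A * t * h)
Step 2: Numerator = 72.5 * 5.6 = 406.0
Step 3: Denominator = 40.6 * 2385 * 5.8 = 561619.8
Step 4: K = 406.0 / 561619.8 = 0.00072 cm/s

0.00072


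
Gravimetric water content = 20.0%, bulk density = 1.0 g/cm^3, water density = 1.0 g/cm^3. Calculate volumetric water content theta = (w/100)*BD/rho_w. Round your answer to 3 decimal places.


Step 1: theta = (w / 100) * BD / rho_w
Step 2: theta = (20.0 / 100) * 1.0 / 1.0
Step 3: theta = 0.2 * 1.0
Step 4: theta = 0.2

0.2


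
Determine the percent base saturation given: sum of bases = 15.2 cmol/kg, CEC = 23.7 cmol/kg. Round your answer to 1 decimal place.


Step 1: BS = 100 * (sum of bases) / CEC
Step 2: BS = 100 * 15.2 / 23.7
Step 3: BS = 64.1%

64.1


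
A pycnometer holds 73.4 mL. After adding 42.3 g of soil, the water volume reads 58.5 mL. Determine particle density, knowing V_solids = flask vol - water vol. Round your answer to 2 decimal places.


Step 1: Volume of solids = flask volume - water volume with soil
Step 2: V_solids = 73.4 - 58.5 = 14.9 mL
Step 3: Particle density = mass / V_solids = 42.3 / 14.9 = 2.84 g/cm^3

2.84


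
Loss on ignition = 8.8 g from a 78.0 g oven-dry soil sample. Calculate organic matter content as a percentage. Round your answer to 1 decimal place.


Step 1: OM% = 100 * LOI / sample mass
Step 2: OM = 100 * 8.8 / 78.0
Step 3: OM = 11.3%

11.3


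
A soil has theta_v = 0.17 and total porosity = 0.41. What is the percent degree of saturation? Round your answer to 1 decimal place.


Step 1: S = 100 * theta_v / n
Step 2: S = 100 * 0.17 / 0.41
Step 3: S = 41.5%

41.5


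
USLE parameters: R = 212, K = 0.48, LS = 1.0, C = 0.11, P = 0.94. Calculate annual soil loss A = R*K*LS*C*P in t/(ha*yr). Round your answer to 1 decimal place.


Step 1: A = R * K * LS * C * P
Step 2: R * K = 212 * 0.48 = 101.76
Step 3: (R*K) * LS = 101.76 * 1.0 = 101.76
Step 4: * C * P = 101.76 * 0.11 * 0.94 = 10.5
Step 5: A = 10.5 t/(ha*yr)

10.5


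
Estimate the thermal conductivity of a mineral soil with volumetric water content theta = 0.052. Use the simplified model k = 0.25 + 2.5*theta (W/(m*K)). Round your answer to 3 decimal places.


Step 1: k = 0.25 + 2.5 * theta
Step 2: k = 0.25 + 2.5 * 0.052
Step 3: k = 0.25 + 0.13
Step 4: k = 0.38 W/(m*K)

0.38


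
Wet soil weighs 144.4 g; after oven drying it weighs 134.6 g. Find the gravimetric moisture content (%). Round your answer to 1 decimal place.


Step 1: Water mass = wet - dry = 144.4 - 134.6 = 9.8 g
Step 2: w = 100 * water mass / dry mass
Step 3: w = 100 * 9.8 / 134.6 = 7.3%

7.3


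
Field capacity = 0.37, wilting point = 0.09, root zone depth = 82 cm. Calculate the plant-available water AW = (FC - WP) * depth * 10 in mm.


Step 1: Available water = (FC - WP) * depth * 10
Step 2: AW = (0.37 - 0.09) * 82 * 10
Step 3: AW = 0.28 * 82 * 10
Step 4: AW = 229.6 mm

229.6


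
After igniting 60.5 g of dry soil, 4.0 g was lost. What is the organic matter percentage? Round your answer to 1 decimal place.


Step 1: OM% = 100 * LOI / sample mass
Step 2: OM = 100 * 4.0 / 60.5
Step 3: OM = 6.6%

6.6


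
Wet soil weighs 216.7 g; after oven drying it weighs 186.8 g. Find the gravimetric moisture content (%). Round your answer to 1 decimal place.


Step 1: Water mass = wet - dry = 216.7 - 186.8 = 29.9 g
Step 2: w = 100 * water mass / dry mass
Step 3: w = 100 * 29.9 / 186.8 = 16.0%

16.0


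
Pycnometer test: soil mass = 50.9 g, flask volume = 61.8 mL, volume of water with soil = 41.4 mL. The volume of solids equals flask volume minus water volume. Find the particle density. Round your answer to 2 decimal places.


Step 1: Volume of solids = flask volume - water volume with soil
Step 2: V_solids = 61.8 - 41.4 = 20.4 mL
Step 3: Particle density = mass / V_solids = 50.9 / 20.4 = 2.5 g/cm^3

2.5


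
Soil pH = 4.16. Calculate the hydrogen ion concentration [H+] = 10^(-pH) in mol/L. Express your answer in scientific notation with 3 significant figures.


Step 1: [H+] = 10^(-pH)
Step 2: [H+] = 10^(-4.16)
Step 3: [H+] = 6.92e-05 mol/L

6.92e-05


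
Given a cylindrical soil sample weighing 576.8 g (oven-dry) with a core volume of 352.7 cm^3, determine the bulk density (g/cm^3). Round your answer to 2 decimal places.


Step 1: Identify the formula: BD = dry mass / volume
Step 2: Substitute values: BD = 576.8 / 352.7
Step 3: BD = 1.64 g/cm^3

1.64


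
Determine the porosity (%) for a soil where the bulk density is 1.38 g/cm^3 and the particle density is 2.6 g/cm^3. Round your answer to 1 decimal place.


Step 1: Formula: n = 100 * (1 - BD / PD)
Step 2: n = 100 * (1 - 1.38 / 2.6)
Step 3: n = 100 * (1 - 0.53077)
Step 4: n = 46.9%

46.9


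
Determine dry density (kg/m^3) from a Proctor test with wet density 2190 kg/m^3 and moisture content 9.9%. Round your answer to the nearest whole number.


Step 1: Dry density = wet density / (1 + w/100)
Step 2: Dry density = 2190 / (1 + 9.9/100)
Step 3: Dry density = 2190 / 1.099
Step 4: Dry density = 1993 kg/m^3

1993


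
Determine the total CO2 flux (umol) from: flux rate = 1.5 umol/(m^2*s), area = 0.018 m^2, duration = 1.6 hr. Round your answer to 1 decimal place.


Step 1: Convert time to seconds: 1.6 hr * 3600 = 5760.0 s
Step 2: Total = flux * area * time_s
Step 3: Total = 1.5 * 0.018 * 5760.0
Step 4: Total = 155.5 umol

155.5


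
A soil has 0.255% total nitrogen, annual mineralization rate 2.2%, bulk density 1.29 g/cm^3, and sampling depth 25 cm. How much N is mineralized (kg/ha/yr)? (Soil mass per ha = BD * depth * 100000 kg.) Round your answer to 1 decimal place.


Step 1: Soil mass per ha = BD * depth * 100000 = 1.29 * 25 * 100000 = 3225000 kg
Step 2: Total N pool = soil mass * N%/100 = 3225000 * 0.255/100 = 8223.75 kg/ha
Step 3: N mineralized = N pool * rate%/100 = 8223.75 * 2.2/100 = 180.9 kg/ha/yr

180.9


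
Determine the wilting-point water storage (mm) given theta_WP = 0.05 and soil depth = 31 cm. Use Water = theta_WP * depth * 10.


Step 1: Water (mm) = theta_WP * depth * 10
Step 2: Water = 0.05 * 31 * 10
Step 3: Water = 15.5 mm

15.5


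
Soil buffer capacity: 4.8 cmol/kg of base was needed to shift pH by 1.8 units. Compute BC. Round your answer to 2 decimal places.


Step 1: BC = change in base / change in pH
Step 2: BC = 4.8 / 1.8
Step 3: BC = 2.67 cmol/(kg*pH unit)

2.67


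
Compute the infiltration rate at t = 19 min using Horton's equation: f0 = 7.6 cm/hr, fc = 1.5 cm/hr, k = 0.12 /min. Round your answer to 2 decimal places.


Step 1: f = fc + (f0 - fc) * exp(-k * t)
Step 2: exp(-0.12 * 19) = 0.102284
Step 3: f = 1.5 + (7.6 - 1.5) * 0.102284
Step 4: f = 1.5 + 6.1 * 0.102284
Step 5: f = 2.12 cm/hr

2.12


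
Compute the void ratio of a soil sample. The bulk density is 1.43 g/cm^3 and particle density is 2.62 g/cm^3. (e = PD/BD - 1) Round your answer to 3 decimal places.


Step 1: e = PD / BD - 1
Step 2: e = 2.62 / 1.43 - 1
Step 3: e = 1.83217 - 1
Step 4: e = 0.832

0.832


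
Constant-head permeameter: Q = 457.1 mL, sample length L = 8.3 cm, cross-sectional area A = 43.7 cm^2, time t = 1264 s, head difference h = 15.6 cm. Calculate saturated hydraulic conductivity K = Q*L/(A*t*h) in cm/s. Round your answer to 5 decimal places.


Step 1: K = Q * L / (A * t * h)
Step 2: Numerator = 457.1 * 8.3 = 3793.93
Step 3: Denominator = 43.7 * 1264 * 15.6 = 861694.08
Step 4: K = 3793.93 / 861694.08 = 0.0044 cm/s

0.0044


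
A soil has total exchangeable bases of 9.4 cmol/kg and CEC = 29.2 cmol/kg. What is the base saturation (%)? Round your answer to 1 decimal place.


Step 1: BS = 100 * (sum of bases) / CEC
Step 2: BS = 100 * 9.4 / 29.2
Step 3: BS = 32.2%

32.2


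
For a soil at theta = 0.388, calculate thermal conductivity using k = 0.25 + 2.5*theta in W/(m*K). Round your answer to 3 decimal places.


Step 1: k = 0.25 + 2.5 * theta
Step 2: k = 0.25 + 2.5 * 0.388
Step 3: k = 0.25 + 0.97
Step 4: k = 1.22 W/(m*K)

1.22


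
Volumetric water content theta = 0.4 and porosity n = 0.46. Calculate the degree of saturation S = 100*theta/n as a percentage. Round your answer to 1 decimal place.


Step 1: S = 100 * theta_v / n
Step 2: S = 100 * 0.4 / 0.46
Step 3: S = 87.0%

87.0


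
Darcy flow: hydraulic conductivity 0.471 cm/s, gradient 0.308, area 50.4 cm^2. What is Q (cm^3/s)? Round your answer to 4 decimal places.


Step 1: Apply Darcy's law: Q = K * i * A
Step 2: Q = 0.471 * 0.308 * 50.4
Step 3: Q = 7.3114 cm^3/s

7.3114


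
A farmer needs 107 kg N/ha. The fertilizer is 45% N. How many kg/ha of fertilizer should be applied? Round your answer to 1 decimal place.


Step 1: Fertilizer rate = target N / (N content / 100)
Step 2: Rate = 107 / (45 / 100)
Step 3: Rate = 107 / 0.45
Step 4: Rate = 237.8 kg/ha

237.8


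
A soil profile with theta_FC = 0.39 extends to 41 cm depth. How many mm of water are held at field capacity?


Step 1: Water (mm) = theta_FC * depth (cm) * 10
Step 2: Water = 0.39 * 41 * 10
Step 3: Water = 159.9 mm

159.9


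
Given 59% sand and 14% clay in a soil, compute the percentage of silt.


Step 1: sand + silt + clay = 100%
Step 2: silt = 100 - sand - clay
Step 3: silt = 100 - 59 - 14
Step 4: silt = 27%

27


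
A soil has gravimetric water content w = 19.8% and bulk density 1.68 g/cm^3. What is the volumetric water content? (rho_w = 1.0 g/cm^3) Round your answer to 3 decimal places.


Step 1: theta = (w / 100) * BD / rho_w
Step 2: theta = (19.8 / 100) * 1.68 / 1.0
Step 3: theta = 0.198 * 1.68
Step 4: theta = 0.333

0.333


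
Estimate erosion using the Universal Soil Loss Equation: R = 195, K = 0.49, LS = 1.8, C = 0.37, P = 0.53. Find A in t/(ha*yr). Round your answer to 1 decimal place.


Step 1: A = R * K * LS * C * P
Step 2: R * K = 195 * 0.49 = 95.55
Step 3: (R*K) * LS = 95.55 * 1.8 = 171.99
Step 4: * C * P = 171.99 * 0.37 * 0.53 = 33.7
Step 5: A = 33.7 t/(ha*yr)

33.7


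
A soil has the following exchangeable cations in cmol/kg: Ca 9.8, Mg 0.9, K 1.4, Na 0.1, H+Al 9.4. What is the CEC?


Step 1: CEC = Ca + Mg + K + Na + (H+Al)
Step 2: CEC = 9.8 + 0.9 + 1.4 + 0.1 + 9.4
Step 3: CEC = 21.6 cmol/kg

21.6


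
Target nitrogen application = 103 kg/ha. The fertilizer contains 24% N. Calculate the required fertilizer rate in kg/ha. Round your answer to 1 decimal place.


Step 1: Fertilizer rate = target N / (N content / 100)
Step 2: Rate = 103 / (24 / 100)
Step 3: Rate = 103 / 0.24
Step 4: Rate = 429.2 kg/ha

429.2


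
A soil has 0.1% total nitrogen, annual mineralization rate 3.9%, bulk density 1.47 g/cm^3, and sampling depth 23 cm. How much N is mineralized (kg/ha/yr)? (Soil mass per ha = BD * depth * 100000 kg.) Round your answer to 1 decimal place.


Step 1: Soil mass per ha = BD * depth * 100000 = 1.47 * 23 * 100000 = 3381000 kg
Step 2: Total N pool = soil mass * N%/100 = 3381000 * 0.1/100 = 3381.0 kg/ha
Step 3: N mineralized = N pool * rate%/100 = 3381.0 * 3.9/100 = 131.9 kg/ha/yr

131.9


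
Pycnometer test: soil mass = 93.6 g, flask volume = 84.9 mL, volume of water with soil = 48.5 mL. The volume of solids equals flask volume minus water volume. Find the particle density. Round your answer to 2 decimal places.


Step 1: Volume of solids = flask volume - water volume with soil
Step 2: V_solids = 84.9 - 48.5 = 36.4 mL
Step 3: Particle density = mass / V_solids = 93.6 / 36.4 = 2.57 g/cm^3

2.57


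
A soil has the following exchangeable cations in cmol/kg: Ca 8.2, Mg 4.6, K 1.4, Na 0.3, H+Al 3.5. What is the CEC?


Step 1: CEC = Ca + Mg + K + Na + (H+Al)
Step 2: CEC = 8.2 + 4.6 + 1.4 + 0.3 + 3.5
Step 3: CEC = 18.0 cmol/kg

18.0


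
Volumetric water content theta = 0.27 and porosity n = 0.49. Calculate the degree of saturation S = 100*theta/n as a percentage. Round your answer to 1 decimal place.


Step 1: S = 100 * theta_v / n
Step 2: S = 100 * 0.27 / 0.49
Step 3: S = 55.1%

55.1


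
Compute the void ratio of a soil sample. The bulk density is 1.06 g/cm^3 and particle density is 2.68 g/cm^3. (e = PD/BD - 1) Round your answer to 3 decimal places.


Step 1: e = PD / BD - 1
Step 2: e = 2.68 / 1.06 - 1
Step 3: e = 2.5283 - 1
Step 4: e = 1.528

1.528


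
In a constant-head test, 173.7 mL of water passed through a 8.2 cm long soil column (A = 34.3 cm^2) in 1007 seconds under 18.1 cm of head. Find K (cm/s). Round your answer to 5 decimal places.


Step 1: K = Q * L / (A * t * h)
Step 2: Numerator = 173.7 * 8.2 = 1424.34
Step 3: Denominator = 34.3 * 1007 * 18.1 = 625175.81
Step 4: K = 1424.34 / 625175.81 = 0.00228 cm/s

0.00228


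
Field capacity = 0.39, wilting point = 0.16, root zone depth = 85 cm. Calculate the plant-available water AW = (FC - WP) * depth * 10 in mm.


Step 1: Available water = (FC - WP) * depth * 10
Step 2: AW = (0.39 - 0.16) * 85 * 10
Step 3: AW = 0.23 * 85 * 10
Step 4: AW = 195.5 mm

195.5


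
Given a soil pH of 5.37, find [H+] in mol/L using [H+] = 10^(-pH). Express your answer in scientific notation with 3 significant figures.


Step 1: [H+] = 10^(-pH)
Step 2: [H+] = 10^(-5.37)
Step 3: [H+] = 4.27e-06 mol/L

4.27e-06


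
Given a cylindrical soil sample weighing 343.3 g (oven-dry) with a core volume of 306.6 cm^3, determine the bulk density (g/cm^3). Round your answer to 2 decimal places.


Step 1: Identify the formula: BD = dry mass / volume
Step 2: Substitute values: BD = 343.3 / 306.6
Step 3: BD = 1.12 g/cm^3

1.12


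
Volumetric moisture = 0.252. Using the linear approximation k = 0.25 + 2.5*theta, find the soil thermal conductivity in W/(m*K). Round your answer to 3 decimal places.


Step 1: k = 0.25 + 2.5 * theta
Step 2: k = 0.25 + 2.5 * 0.252
Step 3: k = 0.25 + 0.63
Step 4: k = 0.88 W/(m*K)

0.88


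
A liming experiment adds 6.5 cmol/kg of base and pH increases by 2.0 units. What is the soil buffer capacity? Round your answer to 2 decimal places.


Step 1: BC = change in base / change in pH
Step 2: BC = 6.5 / 2.0
Step 3: BC = 3.25 cmol/(kg*pH unit)

3.25


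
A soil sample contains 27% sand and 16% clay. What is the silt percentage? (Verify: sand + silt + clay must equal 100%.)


Step 1: sand + silt + clay = 100%
Step 2: silt = 100 - sand - clay
Step 3: silt = 100 - 27 - 16
Step 4: silt = 57%

57


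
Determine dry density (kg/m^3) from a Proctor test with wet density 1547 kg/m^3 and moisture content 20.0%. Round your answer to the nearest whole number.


Step 1: Dry density = wet density / (1 + w/100)
Step 2: Dry density = 1547 / (1 + 20.0/100)
Step 3: Dry density = 1547 / 1.2
Step 4: Dry density = 1289 kg/m^3

1289


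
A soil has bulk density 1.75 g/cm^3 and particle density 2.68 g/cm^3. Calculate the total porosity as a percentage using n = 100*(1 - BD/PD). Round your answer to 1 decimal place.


Step 1: Formula: n = 100 * (1 - BD / PD)
Step 2: n = 100 * (1 - 1.75 / 2.68)
Step 3: n = 100 * (1 - 0.65299)
Step 4: n = 34.7%

34.7


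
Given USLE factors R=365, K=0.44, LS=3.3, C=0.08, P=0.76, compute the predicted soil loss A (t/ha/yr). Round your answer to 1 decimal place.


Step 1: A = R * K * LS * C * P
Step 2: R * K = 365 * 0.44 = 160.6
Step 3: (R*K) * LS = 160.6 * 3.3 = 529.98
Step 4: * C * P = 529.98 * 0.08 * 0.76 = 32.2
Step 5: A = 32.2 t/(ha*yr)

32.2


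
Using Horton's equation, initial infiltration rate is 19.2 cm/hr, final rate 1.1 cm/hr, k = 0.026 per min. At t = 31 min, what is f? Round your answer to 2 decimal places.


Step 1: f = fc + (f0 - fc) * exp(-k * t)
Step 2: exp(-0.026 * 31) = 0.446641
Step 3: f = 1.1 + (19.2 - 1.1) * 0.446641
Step 4: f = 1.1 + 18.1 * 0.446641
Step 5: f = 9.18 cm/hr

9.18


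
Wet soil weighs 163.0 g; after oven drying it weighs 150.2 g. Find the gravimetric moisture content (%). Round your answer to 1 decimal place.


Step 1: Water mass = wet - dry = 163.0 - 150.2 = 12.8 g
Step 2: w = 100 * water mass / dry mass
Step 3: w = 100 * 12.8 / 150.2 = 8.5%

8.5
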